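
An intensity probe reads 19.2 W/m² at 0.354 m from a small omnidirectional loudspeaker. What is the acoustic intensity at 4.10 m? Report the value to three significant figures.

0.143 W/m²

Using I₁d₁² = I₂d₂², the rate at 4.10 m is
19.2 × (0.354/4.10)² = 19.2 × 0.007455 = 0.1431 W/m².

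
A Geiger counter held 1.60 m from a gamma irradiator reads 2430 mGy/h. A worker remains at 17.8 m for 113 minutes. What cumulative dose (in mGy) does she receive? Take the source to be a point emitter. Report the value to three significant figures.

37.0 mGy

Applying the 1/r² law, rate at 17.8 m:
2430 × (1.60/17.8)² = 2430 × 0.008080 = 19.63 mGy/h.
Dose = rate × time = 19.63 mGy/h × 1.883 h = 36.96 mGy.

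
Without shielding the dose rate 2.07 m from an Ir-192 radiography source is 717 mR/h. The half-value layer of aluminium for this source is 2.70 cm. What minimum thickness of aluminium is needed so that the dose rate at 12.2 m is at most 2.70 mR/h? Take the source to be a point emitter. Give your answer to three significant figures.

At 12.2 m, distance alone gives 717 × (2.07/12.2)² = 717 × 0.02879 = 20.64 mR/h.
Further attenuation needed: 20.64/2.70 = 7.644.
n = log₂(7.644) = 2.934 half-value layers.
Thickness = 2.934 × 2.70 cm = 7.922 cm.

7.92 cm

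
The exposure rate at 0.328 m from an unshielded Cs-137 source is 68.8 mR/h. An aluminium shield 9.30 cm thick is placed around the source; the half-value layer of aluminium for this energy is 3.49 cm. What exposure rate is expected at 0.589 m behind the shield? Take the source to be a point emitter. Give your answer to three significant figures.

3.36 mR/h

Distance alone: (0.328/0.589)² = 0.3101, so 68.8 × 0.3101 = 21.33 mR/h.
Shield: 9.30/3.49 = 2.665 half-value layers → attenuation 2^(−2.665) = 0.1577.
Combined: 21.33 × 0.1577 = 3.364 mR/h.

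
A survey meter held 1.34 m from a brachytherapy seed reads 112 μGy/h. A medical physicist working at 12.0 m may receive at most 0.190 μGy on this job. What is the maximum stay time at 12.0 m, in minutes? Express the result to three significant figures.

By the inverse-square law, rate at 12.0 m:
112 × (1.34/12.0)² = 112 × 0.01247 = 1.397 μGy/h.
Stay time = 0.190 μGy ÷ 1.397 μGy/h = 0.1360 h = 8.160 min.

8.16 min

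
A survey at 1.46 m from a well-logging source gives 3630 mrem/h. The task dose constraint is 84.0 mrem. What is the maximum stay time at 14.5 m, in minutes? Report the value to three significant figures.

Using I₁d₁² = I₂d₂², rate at 14.5 m:
(1.46/14.5)² = 0.01014, so 3630 × 0.01014 = 36.81 mrem/h.
Stay time = 84.0 mrem ÷ 36.81 mrem/h = 2.282 h = 136.9 min.

137 min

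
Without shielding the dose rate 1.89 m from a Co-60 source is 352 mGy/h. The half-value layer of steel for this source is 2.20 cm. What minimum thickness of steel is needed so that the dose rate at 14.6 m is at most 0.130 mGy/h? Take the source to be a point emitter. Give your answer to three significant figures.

At 14.6 m, distance alone gives (1.89/14.6)² = 0.01676, so 352 × 0.01676 = 5.900 mGy/h.
Further attenuation needed: 5.900/0.130 = 45.38.
n = log₂(45.38) = 5.504 half-value layers.
Thickness = 5.504 × 2.20 cm = 12.11 cm.

12.1 cm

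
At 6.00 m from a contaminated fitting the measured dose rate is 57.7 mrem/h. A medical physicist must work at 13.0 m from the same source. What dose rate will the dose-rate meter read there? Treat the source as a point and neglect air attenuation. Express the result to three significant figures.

Applying the 1/r² law, scaling from 6.00 m to 13.0 m:
57.7 × (6.00/13.0)² = 57.7 × 0.2130 = 12.29 mrem/h.

12.3 mrem/h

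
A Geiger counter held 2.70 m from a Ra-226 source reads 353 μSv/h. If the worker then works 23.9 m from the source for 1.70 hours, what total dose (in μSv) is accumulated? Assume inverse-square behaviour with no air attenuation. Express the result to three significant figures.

7.66 μSv

Since intensity falls as 1/r², rate at 23.9 m:
(2.70/23.9)² = 0.01276, so 353 × 0.01276 = 4.504 μSv/h.
Dose = rate × time = 4.504 μSv/h × 1.700 h = 7.657 μSv.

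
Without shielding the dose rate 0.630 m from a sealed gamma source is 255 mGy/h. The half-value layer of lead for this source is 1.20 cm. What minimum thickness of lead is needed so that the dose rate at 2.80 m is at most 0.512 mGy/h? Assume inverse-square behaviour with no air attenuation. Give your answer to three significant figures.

At 2.80 m, distance alone gives 255 × (0.630/2.80)² = 255 × 0.05063 = 12.91 mGy/h.
Further attenuation needed: 12.91/0.512 = 25.21.
n = log₂(25.21) = 4.656 half-value layers.
Thickness = 4.656 × 1.20 cm = 5.587 cm.

5.59 cm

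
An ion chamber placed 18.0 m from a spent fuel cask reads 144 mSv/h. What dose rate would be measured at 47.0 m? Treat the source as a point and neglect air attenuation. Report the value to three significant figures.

21.1 mSv/h

Using I₁d₁² = I₂d₂², scaling from 18.0 m to 47.0 m:
144 × (18.0/47.0)² = 144 × 0.1467 = 21.12 mSv/h.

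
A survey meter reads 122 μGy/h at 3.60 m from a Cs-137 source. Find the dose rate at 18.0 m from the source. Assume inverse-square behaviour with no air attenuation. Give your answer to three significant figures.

Using I₁d₁² = I₂d₂², the rate at 18.0 m is
(3.60/18.0)² = 0.04000, so 122 × 0.04000 = 4.880 μGy/h.

4.88 μGy/h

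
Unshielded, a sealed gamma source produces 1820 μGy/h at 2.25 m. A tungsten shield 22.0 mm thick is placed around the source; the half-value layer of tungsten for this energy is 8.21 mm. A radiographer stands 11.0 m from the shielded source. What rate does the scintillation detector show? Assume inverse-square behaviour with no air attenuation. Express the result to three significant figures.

Distance alone: 1820 × (2.25/11.0)² = 1820 × 0.04184 = 76.15 μGy/h.
Shield: 22.0/8.21 = 2.680 half-value layers → attenuation 2^(−2.680) = 0.1560.
Combined: 76.15 × 0.1560 = 11.88 μGy/h.

11.9 μGy/h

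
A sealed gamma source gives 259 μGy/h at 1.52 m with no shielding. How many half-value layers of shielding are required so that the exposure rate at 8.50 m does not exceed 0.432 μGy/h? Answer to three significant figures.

4.26 half-value layers

At 8.50 m, distance alone gives 259 × (1.52/8.50)² = 259 × 0.03198 = 8.283 μGy/h.
Further attenuation needed: 8.283/0.432 = 19.17.
n = log₂(19.17) = 4.261 half-value layers.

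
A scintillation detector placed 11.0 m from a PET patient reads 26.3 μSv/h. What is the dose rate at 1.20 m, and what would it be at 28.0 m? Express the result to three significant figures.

2210 μSv/h; 4.06 μSv/h

Applying the 1/r² law,
At 1.20 m: (11.0/1.20)² = 84.03, so 26.3 × 84.03 = 2210 μSv/h
At 28.0 m: (1.20/28.0)² = 0.001837, so 2210 × 0.001837 = 4.060 μSv/h.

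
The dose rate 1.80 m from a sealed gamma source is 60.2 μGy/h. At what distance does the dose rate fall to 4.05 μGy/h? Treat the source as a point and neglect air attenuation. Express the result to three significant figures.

6.94 m

Applying the 1/r² law, d₂ = d₁·√(I₁/I₂).
I₁/I₂ = 60.2/4.05 = 14.86, so d₂ = 1.80 × √14.86 = 6.939 m.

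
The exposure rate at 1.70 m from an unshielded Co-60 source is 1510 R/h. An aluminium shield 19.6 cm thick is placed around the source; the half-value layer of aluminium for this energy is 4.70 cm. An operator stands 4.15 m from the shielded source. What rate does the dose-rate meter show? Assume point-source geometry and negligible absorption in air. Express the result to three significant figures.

14.1 R/h

Distance alone: 1510 × (1.70/4.15)² = 1510 × 0.1678 = 253.4 R/h.
Shield: 19.6/4.70 = 4.170 half-value layers → attenuation 2^(−4.170) = 0.05555.
Combined: 253.4 × 0.05555 = 14.08 R/h.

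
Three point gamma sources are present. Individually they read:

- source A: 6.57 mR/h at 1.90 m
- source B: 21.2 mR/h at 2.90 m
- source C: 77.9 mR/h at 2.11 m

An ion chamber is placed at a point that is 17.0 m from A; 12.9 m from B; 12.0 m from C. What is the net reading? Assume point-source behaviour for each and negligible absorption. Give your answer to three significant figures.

3.56 mR/h

Each source contributes Iᵢ·(dᵢ/rᵢ)²; contributions add.
A: 6.57 × (1.90/17.0)² = 0.08207 mR/h
B: 21.2 × (2.90/12.9)² = 1.071 mR/h
C: 77.9 × (2.11/12.0)² = 2.408 mR/h
Total = 0.08207 + 1.071 + 2.408 = 3.561 mR/h.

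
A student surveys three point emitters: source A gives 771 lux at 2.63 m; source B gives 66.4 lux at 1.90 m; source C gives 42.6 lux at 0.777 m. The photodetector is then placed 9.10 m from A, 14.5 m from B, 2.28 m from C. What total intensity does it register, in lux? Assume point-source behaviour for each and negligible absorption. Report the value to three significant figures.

70.5 lux

Each source contributes Iᵢ·(dᵢ/rᵢ)²; contributions add.
A: 771 × (2.63/9.10)² = 64.40 lux
B: 66.4 × (1.90/14.5)² = 1.140 lux
C: 42.6 × (0.777/2.28)² = 4.947 lux
Total = 64.40 + 1.140 + 4.947 = 70.49 lux.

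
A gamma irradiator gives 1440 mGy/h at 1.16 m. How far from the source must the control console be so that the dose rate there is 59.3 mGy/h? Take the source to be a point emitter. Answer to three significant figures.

Since intensity falls as 1/r², d₂ = d₁·√(I₁/I₂).
I₁/I₂ = 1440/59.3 = 24.28, so d₂ = 1.16 × √24.28 = 5.716 m.

5.72 m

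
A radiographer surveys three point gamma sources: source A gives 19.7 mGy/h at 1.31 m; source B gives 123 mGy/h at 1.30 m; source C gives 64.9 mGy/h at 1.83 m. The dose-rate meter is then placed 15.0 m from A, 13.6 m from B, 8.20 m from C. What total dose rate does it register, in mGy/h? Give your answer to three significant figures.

By superposition, sum each source's inverse-square contribution:
A: 19.7 × (1.31/15.0)² = 0.1503 mGy/h
B: 123 × (1.30/13.6)² = 1.124 mGy/h
C: 64.9 × (1.83/8.20)² = 3.232 mGy/h
Total = 0.1503 + 1.124 + 3.232 = 4.506 mGy/h.

4.51 mGy/h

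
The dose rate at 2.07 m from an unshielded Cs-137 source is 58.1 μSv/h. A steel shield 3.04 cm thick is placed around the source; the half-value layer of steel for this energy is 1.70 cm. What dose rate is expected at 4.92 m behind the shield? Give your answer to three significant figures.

2.98 μSv/h

Distance alone: 58.1 × (2.07/4.92)² = 58.1 × 0.1770 = 10.28 μSv/h.
Shield: 3.04/1.70 = 1.788 half-value layers → attenuation 2^(−1.788) = 0.2896.
Combined: 10.28 × 0.2896 = 2.977 μSv/h.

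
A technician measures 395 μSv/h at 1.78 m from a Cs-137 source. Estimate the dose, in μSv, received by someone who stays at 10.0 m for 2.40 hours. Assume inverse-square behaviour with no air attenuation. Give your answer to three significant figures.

30.0 μSv

Intensity scales as (d₁/d₂)², so rate at 10.0 m:
(1.78/10.0)² = 0.03168, so 395 × 0.03168 = 12.51 μSv/h.
Dose = rate × time = 12.51 μSv/h × 2.400 h = 30.02 μSv.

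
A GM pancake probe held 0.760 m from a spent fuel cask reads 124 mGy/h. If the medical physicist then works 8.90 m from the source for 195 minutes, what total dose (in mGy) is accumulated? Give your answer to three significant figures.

2.94 mGy

Using I₁d₁² = I₂d₂², rate at 8.90 m:
124 × (0.760/8.90)² = 124 × 0.007292 = 0.9042 mGy/h.
Dose = rate × time = 0.9042 mGy/h × 3.250 h = 2.939 mGy.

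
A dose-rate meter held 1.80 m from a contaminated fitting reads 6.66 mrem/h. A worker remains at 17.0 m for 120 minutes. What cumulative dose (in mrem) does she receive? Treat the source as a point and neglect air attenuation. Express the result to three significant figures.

Since intensity falls as 1/r², rate at 17.0 m:
6.66 × (1.80/17.0)² = 6.66 × 0.01121 = 0.07466 mrem/h.
Dose = rate × time = 0.07466 mrem/h × 2.000 h = 0.1493 mrem.

0.149 mrem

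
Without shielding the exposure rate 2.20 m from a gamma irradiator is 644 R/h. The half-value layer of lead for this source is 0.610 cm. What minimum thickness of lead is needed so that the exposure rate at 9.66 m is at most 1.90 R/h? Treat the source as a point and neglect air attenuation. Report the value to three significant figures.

At 9.66 m, distance alone gives 644 × (2.20/9.66)² = 644 × 0.05187 = 33.40 R/h.
Further attenuation needed: 33.40/1.90 = 17.58.
n = log₂(17.58) = 4.136 half-value layers.
Thickness = 4.136 × 0.610 cm = 2.523 cm.

2.52 cm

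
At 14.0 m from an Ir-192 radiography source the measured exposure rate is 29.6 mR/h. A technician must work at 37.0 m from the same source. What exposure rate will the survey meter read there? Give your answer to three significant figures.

By the inverse-square law, scaling from 14.0 m to 37.0 m:
29.6 × (14.0/37.0)² = 29.6 × 0.1432 = 4.239 mR/h.

4.24 mR/h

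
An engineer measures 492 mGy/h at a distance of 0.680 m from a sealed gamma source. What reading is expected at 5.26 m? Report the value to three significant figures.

Intensity scales as (d₁/d₂)², so the rate at 5.26 m is
(0.680/5.26)² = 0.01671, so 492 × 0.01671 = 8.221 mGy/h.

8.22 mGy/h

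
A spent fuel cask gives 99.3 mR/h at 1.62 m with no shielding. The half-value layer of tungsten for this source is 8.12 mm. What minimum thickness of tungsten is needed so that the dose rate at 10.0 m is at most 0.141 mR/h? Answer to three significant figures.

At 10.0 m, distance alone gives 99.3 × (1.62/10.0)² = 99.3 × 0.02624 = 2.606 mR/h.
Further attenuation needed: 2.606/0.141 = 18.48.
n = log₂(18.48) = 4.208 half-value layers.
Thickness = 4.208 × 8.12 mm = 34.17 mm.

34.2 mm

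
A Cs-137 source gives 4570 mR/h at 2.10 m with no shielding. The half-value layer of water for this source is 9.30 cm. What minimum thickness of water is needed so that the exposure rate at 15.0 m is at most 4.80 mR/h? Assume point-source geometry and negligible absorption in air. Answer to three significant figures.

39.3 cm

At 15.0 m, distance alone gives (2.10/15.0)² = 0.01960, so 4570 × 0.01960 = 89.57 mR/h.
Further attenuation needed: 89.57/4.80 = 18.66.
n = log₂(18.66) = 4.222 half-value layers.
Thickness = 4.222 × 9.30 cm = 39.26 cm.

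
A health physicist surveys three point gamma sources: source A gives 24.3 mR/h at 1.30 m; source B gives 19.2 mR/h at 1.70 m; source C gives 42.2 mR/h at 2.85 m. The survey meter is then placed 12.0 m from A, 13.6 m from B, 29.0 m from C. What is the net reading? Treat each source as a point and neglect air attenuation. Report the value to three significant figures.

0.993 mR/h

Each source contributes Iᵢ·(dᵢ/rᵢ)²; contributions add.
A: 24.3 × (1.30/12.0)² = 0.2852 mR/h
B: 19.2 × (1.70/13.6)² = 0.3000 mR/h
C: 42.2 × (2.85/29.0)² = 0.4076 mR/h
Total = 0.2852 + 0.3000 + 0.4076 = 0.9928 mR/h.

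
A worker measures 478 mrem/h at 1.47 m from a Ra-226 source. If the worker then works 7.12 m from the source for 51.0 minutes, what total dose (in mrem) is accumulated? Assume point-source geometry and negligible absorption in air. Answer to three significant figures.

17.3 mrem

By the inverse-square law, rate at 7.12 m:
(1.47/7.12)² = 0.04263, so 478 × 0.04263 = 20.38 mrem/h.
Dose = rate × time = 20.38 mrem/h × 0.8500 h = 17.32 mrem.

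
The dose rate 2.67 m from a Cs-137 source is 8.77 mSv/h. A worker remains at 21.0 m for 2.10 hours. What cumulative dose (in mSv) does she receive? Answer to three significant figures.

Using I₁d₁² = I₂d₂², rate at 21.0 m:
8.77 × (2.67/21.0)² = 8.77 × 0.01617 = 0.1418 mSv/h.
Dose = rate × time = 0.1418 mSv/h × 2.100 h = 0.2978 mSv.

0.298 mSv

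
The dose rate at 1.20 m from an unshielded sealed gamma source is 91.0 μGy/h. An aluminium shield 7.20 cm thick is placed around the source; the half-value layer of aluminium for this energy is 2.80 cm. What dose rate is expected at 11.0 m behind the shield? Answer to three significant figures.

0.182 μGy/h

Distance alone: 91.0 × (1.20/11.0)² = 91.0 × 0.01190 = 1.083 μGy/h.
Shield: 7.20/2.80 = 2.571 half-value layers → attenuation 2^(−2.571) = 0.1683.
Combined: 1.083 × 0.1683 = 0.1823 μGy/h.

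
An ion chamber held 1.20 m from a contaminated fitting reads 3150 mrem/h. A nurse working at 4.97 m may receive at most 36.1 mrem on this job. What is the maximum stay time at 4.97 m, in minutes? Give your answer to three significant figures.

Intensity scales as (d₁/d₂)², so rate at 4.97 m:
(1.20/4.97)² = 0.05830, so 3150 × 0.05830 = 183.6 mrem/h.
Stay time = 36.1 mrem ÷ 183.6 mrem/h = 0.1966 h = 11.80 min.

11.8 min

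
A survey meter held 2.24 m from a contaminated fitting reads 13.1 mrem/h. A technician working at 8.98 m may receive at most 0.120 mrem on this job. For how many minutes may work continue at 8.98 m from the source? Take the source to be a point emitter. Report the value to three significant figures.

8.83 min

Using I₁d₁² = I₂d₂², rate at 8.98 m:
13.1 × (2.24/8.98)² = 13.1 × 0.06222 = 0.8151 mrem/h.
Stay time = 0.120 mrem ÷ 0.8151 mrem/h = 0.1472 h = 8.832 min.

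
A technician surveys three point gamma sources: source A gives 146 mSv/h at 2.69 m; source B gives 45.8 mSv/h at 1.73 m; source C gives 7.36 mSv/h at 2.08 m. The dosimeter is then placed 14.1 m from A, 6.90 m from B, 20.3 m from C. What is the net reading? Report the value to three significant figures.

8.27 mSv/h

Each source contributes Iᵢ·(dᵢ/rᵢ)²; contributions add.
A: 146 × (2.69/14.1)² = 5.314 mSv/h
B: 45.8 × (1.73/6.90)² = 2.879 mSv/h
C: 7.36 × (2.08/20.3)² = 0.07727 mSv/h
Total = 5.314 + 2.879 + 0.07727 = 8.270 mSv/h.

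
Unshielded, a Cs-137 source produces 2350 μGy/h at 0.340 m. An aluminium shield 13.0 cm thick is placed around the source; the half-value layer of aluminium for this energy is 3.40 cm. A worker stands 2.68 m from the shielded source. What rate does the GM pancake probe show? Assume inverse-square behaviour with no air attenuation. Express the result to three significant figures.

Distance alone: (0.340/2.68)² = 0.01609, so 2350 × 0.01609 = 37.81 μGy/h.
Shield: 13.0/3.40 = 3.824 half-value layers → attenuation 2^(−3.824) = 0.07061.
Combined: 37.81 × 0.07061 = 2.670 μGy/h.

2.67 μGy/h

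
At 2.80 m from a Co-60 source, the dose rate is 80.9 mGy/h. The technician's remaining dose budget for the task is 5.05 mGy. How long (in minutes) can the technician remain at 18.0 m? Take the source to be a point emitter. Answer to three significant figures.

155 min

Since intensity falls as 1/r², rate at 18.0 m:
80.9 × (2.80/18.0)² = 80.9 × 0.02420 = 1.958 mGy/h.
Stay time = 5.05 mGy ÷ 1.958 mGy/h = 2.579 h = 154.7 min.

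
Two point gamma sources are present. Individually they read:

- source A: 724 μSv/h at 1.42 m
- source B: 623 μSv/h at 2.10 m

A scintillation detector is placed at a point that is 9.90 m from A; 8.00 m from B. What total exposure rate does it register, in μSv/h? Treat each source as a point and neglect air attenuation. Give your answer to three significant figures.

57.8 μSv/h

Each source contributes Iᵢ·(dᵢ/rᵢ)²; contributions add.
A: 724 × (1.42/9.90)² = 14.90 μSv/h
B: 623 × (2.10/8.00)² = 42.93 μSv/h
Total = 14.90 + 42.93 = 57.83 μSv/h.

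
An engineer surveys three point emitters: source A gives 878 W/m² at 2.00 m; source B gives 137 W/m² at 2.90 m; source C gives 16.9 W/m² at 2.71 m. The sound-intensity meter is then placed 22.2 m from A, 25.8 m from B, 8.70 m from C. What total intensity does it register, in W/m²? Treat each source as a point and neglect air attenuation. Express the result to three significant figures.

10.5 W/m²

By superposition, sum each source's inverse-square contribution:
A: 878 × (2.00/22.2)² = 7.126 W/m²
B: 137 × (2.90/25.8)² = 1.731 W/m²
C: 16.9 × (2.71/8.70)² = 1.640 W/m²
Total = 7.126 + 1.731 + 1.640 = 10.50 W/m².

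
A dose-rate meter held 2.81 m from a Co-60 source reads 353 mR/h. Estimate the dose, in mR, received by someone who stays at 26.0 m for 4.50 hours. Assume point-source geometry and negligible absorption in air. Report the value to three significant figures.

Using I₁d₁² = I₂d₂², rate at 26.0 m:
(2.81/26.0)² = 0.01168, so 353 × 0.01168 = 4.123 mR/h.
Dose = rate × time = 4.123 mR/h × 4.500 h = 18.55 mR.

18.6 mR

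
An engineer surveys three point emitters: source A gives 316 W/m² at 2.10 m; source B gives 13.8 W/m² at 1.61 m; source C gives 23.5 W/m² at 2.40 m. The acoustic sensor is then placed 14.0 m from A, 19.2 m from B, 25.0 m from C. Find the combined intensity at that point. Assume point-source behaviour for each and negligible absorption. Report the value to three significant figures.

7.42 W/m²

By superposition, sum each source's inverse-square contribution:
A: 316 × (2.10/14.0)² = 7.110 W/m²
B: 13.8 × (1.61/19.2)² = 0.09703 W/m²
C: 23.5 × (2.40/25.0)² = 0.2166 W/m²
Total = 7.110 + 0.09703 + 0.2166 = 7.424 W/m².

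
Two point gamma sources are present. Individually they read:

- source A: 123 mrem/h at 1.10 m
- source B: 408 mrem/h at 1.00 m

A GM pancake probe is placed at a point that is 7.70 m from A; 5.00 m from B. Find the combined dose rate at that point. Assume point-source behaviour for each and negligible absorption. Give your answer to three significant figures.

18.8 mrem/h

Each source contributes Iᵢ·(dᵢ/rᵢ)²; contributions add.
A: 123 × (1.10/7.70)² = 2.510 mrem/h
B: 408 × (1.00/5.00)² = 16.32 mrem/h
Total = 2.510 + 16.32 = 18.83 mrem/h.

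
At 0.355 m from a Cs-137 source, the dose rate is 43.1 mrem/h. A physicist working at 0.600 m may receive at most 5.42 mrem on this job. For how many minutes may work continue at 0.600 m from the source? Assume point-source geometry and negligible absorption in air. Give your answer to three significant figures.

By the inverse-square law, rate at 0.600 m:
43.1 × (0.355/0.600)² = 43.1 × 0.3501 = 15.09 mrem/h.
Stay time = 5.42 mrem ÷ 15.09 mrem/h = 0.3592 h = 21.55 min.

21.6 min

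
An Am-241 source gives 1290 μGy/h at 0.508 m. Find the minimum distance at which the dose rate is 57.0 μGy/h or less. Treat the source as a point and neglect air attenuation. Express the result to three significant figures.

2.42 m

Since intensity falls as 1/r², d₂ = d₁·√(I₁/I₂).
I₁/I₂ = 1290/57.0 = 22.63, so d₂ = 0.508 × √22.63 = 2.417 m.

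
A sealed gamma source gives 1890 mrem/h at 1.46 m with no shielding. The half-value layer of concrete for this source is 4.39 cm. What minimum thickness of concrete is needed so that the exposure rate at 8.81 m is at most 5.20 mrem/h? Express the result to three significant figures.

14.6 cm

At 8.81 m, distance alone gives 1890 × (1.46/8.81)² = 1890 × 0.02746 = 51.90 mrem/h.
Further attenuation needed: 51.90/5.20 = 9.981.
n = log₂(9.981) = 3.319 half-value layers.
Thickness = 3.319 × 4.39 cm = 14.57 cm.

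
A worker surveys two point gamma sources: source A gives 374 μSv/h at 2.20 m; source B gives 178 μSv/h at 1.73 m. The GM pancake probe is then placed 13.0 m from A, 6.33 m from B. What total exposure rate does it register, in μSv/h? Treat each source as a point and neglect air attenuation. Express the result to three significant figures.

24.0 μSv/h

By superposition, sum each source's inverse-square contribution:
A: 374 × (2.20/13.0)² = 10.71 μSv/h
B: 178 × (1.73/6.33)² = 13.30 μSv/h
Total = 10.71 + 13.30 = 24.01 μSv/h.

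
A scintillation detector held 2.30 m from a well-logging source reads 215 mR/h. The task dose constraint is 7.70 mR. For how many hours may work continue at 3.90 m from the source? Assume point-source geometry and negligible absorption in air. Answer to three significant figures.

Intensity scales as (d₁/d₂)², so rate at 3.90 m:
215 × (2.30/3.90)² = 215 × 0.3478 = 74.78 mR/h.
Stay time = 7.70 mR ÷ 74.78 mR/h = 0.1030 h.

0.103 h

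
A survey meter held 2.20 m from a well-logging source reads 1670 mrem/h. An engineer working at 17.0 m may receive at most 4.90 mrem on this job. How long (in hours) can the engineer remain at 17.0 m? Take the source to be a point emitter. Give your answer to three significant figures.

Using I₁d₁² = I₂d₂², rate at 17.0 m:
(2.20/17.0)² = 0.01675, so 1670 × 0.01675 = 27.97 mrem/h.
Stay time = 4.90 mrem ÷ 27.97 mrem/h = 0.1752 h.

0.175 h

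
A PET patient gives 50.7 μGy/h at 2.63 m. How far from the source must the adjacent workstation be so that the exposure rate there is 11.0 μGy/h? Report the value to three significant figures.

Since intensity falls as 1/r², d₂ = d₁·√(I₁/I₂).
I₁/I₂ = 50.7/11.0 = 4.609, so d₂ = 2.63 × √4.609 = 5.646 m.

5.65 m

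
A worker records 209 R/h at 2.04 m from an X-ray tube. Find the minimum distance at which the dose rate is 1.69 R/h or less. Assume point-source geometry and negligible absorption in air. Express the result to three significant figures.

22.7 m

Intensity scales as (d₁/d₂)², so d₂ = d₁·√(I₁/I₂).
I₁/I₂ = 209/1.69 = 123.7, so d₂ = 2.04 × √123.7 = 22.69 m.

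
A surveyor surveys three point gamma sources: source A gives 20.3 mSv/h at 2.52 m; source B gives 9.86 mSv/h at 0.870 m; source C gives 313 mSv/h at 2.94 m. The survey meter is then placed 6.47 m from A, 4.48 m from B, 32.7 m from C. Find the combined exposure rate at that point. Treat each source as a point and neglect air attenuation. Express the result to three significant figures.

Each source contributes Iᵢ·(dᵢ/rᵢ)²; contributions add.
A: 20.3 × (2.52/6.47)² = 3.080 mSv/h
B: 9.86 × (0.870/4.48)² = 0.3718 mSv/h
C: 313 × (2.94/32.7)² = 2.530 mSv/h
Total = 3.080 + 0.3718 + 2.530 = 5.982 mSv/h.

5.98 mSv/h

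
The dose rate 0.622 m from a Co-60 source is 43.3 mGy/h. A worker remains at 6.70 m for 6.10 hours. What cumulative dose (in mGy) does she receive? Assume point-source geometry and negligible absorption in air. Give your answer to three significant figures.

Intensity scales as (d₁/d₂)², so rate at 6.70 m:
(0.622/6.70)² = 0.008618, so 43.3 × 0.008618 = 0.3732 mGy/h.
Dose = rate × time = 0.3732 mGy/h × 6.100 h = 2.277 mGy.

2.28 mGy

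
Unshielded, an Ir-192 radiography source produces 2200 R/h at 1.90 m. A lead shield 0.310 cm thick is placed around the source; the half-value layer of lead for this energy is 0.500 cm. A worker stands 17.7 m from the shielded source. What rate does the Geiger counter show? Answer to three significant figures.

16.5 R/h

Distance alone: (1.90/17.7)² = 0.01152, so 2200 × 0.01152 = 25.34 R/h.
Shield: 0.310/0.500 = 0.6200 half-value layers → attenuation 2^(−0.6200) = 0.6507.
Combined: 25.34 × 0.6507 = 16.49 R/h.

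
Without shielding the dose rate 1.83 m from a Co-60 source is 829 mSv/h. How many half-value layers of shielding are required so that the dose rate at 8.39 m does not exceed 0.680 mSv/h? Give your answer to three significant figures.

At 8.39 m, distance alone gives 829 × (1.83/8.39)² = 829 × 0.04757 = 39.44 mSv/h.
Further attenuation needed: 39.44/0.680 = 58.00.
n = log₂(58.00) = 5.858 half-value layers.

5.86 half-value layers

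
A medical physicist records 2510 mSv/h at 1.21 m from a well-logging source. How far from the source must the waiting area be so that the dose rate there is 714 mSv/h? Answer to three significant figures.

Using I₁d₁² = I₂d₂², d₂ = d₁·√(I₁/I₂).
I₁/I₂ = 2510/714 = 3.515, so d₂ = 1.21 × √3.515 = 2.269 m.

2.27 m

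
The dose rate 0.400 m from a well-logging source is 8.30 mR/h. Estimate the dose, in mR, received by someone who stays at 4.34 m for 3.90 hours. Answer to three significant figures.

0.275 mR

Applying the 1/r² law, rate at 4.34 m:
(0.400/4.34)² = 0.008495, so 8.30 × 0.008495 = 0.07051 mR/h.
Dose = rate × time = 0.07051 mR/h × 3.900 h = 0.2750 mR.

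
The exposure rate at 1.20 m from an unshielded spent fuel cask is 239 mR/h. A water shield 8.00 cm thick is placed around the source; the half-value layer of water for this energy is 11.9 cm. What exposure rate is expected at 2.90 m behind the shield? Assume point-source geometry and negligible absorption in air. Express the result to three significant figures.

25.7 mR/h

Distance alone: (1.20/2.90)² = 0.1712, so 239 × 0.1712 = 40.92 mR/h.
Shield: 8.00/11.9 = 0.6723 half-value layers → attenuation 2^(−0.6723) = 0.6275.
Combined: 40.92 × 0.6275 = 25.68 mR/h.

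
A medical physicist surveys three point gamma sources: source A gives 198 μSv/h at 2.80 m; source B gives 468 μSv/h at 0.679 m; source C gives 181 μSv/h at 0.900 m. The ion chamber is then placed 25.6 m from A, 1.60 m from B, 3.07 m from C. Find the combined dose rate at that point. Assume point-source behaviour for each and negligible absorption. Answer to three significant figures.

102 μSv/h

By superposition, sum each source's inverse-square contribution:
A: 198 × (2.80/25.6)² = 2.369 μSv/h
B: 468 × (0.679/1.60)² = 84.28 μSv/h
C: 181 × (0.900/3.07)² = 15.56 μSv/h
Total = 2.369 + 84.28 + 15.56 = 102.2 μSv/h.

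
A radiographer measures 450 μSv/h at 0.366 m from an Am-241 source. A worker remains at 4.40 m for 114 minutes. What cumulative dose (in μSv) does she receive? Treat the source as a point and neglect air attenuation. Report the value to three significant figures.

5.92 μSv

Applying the 1/r² law, rate at 4.40 m:
(0.366/4.40)² = 0.006919, so 450 × 0.006919 = 3.114 μSv/h.
Dose = rate × time = 3.114 μSv/h × 1.900 h = 5.917 μSv.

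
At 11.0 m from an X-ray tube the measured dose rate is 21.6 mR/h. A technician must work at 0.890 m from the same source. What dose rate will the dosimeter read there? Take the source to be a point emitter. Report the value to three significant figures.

3300 mR/h

Using I₁d₁² = I₂d₂², scaling from 11.0 m to 0.890 m:
(11.0/0.890)² = 152.8, so 21.6 × 152.8 = 3300 mR/h.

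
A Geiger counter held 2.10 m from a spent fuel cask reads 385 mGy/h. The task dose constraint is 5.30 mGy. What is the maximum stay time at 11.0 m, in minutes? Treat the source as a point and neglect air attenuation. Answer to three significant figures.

Intensity scales as (d₁/d₂)², so rate at 11.0 m:
385 × (2.10/11.0)² = 385 × 0.03645 = 14.03 mGy/h.
Stay time = 5.30 mGy ÷ 14.03 mGy/h = 0.3778 h = 22.67 min.

22.7 min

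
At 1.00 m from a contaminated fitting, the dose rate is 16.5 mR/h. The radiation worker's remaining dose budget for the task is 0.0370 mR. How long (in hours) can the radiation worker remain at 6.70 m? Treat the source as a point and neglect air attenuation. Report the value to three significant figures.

0.101 h

Applying the 1/r² law, rate at 6.70 m:
16.5 × (1.00/6.70)² = 16.5 × 0.02228 = 0.3676 mR/h.
Stay time = 0.0370 mR ÷ 0.3676 mR/h = 0.1007 h.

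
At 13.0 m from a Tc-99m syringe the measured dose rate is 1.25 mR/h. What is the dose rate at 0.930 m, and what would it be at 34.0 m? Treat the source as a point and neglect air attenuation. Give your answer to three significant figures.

Since intensity falls as 1/r²,
At 0.930 m: (13.0/0.930)² = 195.4, so 1.25 × 195.4 = 244.2 mR/h
At 34.0 m: (0.930/34.0)² = 0.0007482, so 244.2 × 0.0007482 = 0.1827 mR/h.

244 mR/h; 0.183 mR/h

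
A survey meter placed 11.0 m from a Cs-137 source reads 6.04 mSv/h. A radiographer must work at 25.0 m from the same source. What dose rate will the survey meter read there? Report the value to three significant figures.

1.17 mSv/h

Using I₁d₁² = I₂d₂², scaling from 11.0 m to 25.0 m:
6.04 × (11.0/25.0)² = 6.04 × 0.1936 = 1.169 mSv/h.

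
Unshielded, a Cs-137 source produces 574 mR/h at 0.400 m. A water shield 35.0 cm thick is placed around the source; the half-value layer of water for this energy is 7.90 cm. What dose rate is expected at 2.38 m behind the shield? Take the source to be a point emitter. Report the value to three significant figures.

0.752 mR/h

Distance alone: 574 × (0.400/2.38)² = 574 × 0.02825 = 16.22 mR/h.
Shield: 35.0/7.90 = 4.430 half-value layers → attenuation 2^(−4.430) = 0.04639.
Combined: 16.22 × 0.04639 = 0.7524 mR/h.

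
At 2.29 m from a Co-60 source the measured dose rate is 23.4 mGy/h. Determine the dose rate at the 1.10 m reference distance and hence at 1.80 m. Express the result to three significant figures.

By the inverse-square law,
At 1.10 m: (2.29/1.10)² = 4.334, so 23.4 × 4.334 = 101.4 mGy/h
At 1.80 m: 101.4 × (1.10/1.80)² = 101.4 × 0.3735 = 37.87 mGy/h.

101 mGy/h; 37.9 mGy/h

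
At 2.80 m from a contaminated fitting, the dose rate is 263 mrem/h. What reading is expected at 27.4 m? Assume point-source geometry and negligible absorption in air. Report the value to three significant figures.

2.75 mrem/h

Using I₁d₁² = I₂d₂², the rate at 27.4 m is
(2.80/27.4)² = 0.01044, so 263 × 0.01044 = 2.746 mrem/h.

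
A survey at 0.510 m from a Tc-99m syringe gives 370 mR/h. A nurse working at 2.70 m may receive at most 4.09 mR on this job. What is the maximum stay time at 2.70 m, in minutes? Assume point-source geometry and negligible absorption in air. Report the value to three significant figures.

Using I₁d₁² = I₂d₂², rate at 2.70 m:
(0.510/2.70)² = 0.03568, so 370 × 0.03568 = 13.20 mR/h.
Stay time = 4.09 mR ÷ 13.20 mR/h = 0.3098 h = 18.59 min.

18.6 min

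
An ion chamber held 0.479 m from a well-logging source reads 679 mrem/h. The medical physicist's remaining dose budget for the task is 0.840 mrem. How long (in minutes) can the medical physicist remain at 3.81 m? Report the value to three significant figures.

Using I₁d₁² = I₂d₂², rate at 3.81 m:
(0.479/3.81)² = 0.01581, so 679 × 0.01581 = 10.73 mrem/h.
Stay time = 0.840 mrem ÷ 10.73 mrem/h = 0.07829 h = 4.697 min.

4.70 min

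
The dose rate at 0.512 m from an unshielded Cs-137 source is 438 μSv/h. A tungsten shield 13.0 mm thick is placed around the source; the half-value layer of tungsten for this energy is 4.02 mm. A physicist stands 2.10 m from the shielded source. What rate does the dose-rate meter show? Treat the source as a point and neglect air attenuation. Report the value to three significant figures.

2.77 μSv/h

Distance alone: 438 × (0.512/2.10)² = 438 × 0.05944 = 26.03 μSv/h.
Shield: 13.0/4.02 = 3.234 half-value layers → attenuation 2^(−3.234) = 0.1063.
Combined: 26.03 × 0.1063 = 2.767 μSv/h.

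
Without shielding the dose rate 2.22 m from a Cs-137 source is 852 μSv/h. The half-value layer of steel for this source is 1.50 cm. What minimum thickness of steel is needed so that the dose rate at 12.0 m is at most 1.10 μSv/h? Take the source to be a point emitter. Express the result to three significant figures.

At 12.0 m, distance alone gives 852 × (2.22/12.0)² = 852 × 0.03423 = 29.16 μSv/h.
Further attenuation needed: 29.16/1.10 = 26.51.
n = log₂(26.51) = 4.728 half-value layers.
Thickness = 4.728 × 1.50 cm = 7.092 cm.

7.09 cm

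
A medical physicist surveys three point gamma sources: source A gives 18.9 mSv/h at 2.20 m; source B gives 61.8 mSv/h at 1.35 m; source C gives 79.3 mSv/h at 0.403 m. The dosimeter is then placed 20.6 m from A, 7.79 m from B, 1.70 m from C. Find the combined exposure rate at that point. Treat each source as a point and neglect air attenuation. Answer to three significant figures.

6.53 mSv/h

By superposition, sum each source's inverse-square contribution:
A: 18.9 × (2.20/20.6)² = 0.2156 mSv/h
B: 61.8 × (1.35/7.79)² = 1.856 mSv/h
C: 79.3 × (0.403/1.70)² = 4.456 mSv/h
Total = 0.2156 + 1.856 + 4.456 = 6.528 mSv/h.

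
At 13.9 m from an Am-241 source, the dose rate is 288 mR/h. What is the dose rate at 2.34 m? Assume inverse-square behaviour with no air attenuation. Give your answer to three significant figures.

10200 mR/h

Applying the 1/r² law, the rate at 2.34 m is
288 × (13.9/2.34)² = 288 × 35.29 = 10160 mR/h.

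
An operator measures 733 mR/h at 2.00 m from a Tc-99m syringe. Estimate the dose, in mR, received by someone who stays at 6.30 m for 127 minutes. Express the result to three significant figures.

156 mR

By the inverse-square law, rate at 6.30 m:
733 × (2.00/6.30)² = 733 × 0.1008 = 73.89 mR/h.
Dose = rate × time = 73.89 mR/h × 2.117 h = 156.4 mR.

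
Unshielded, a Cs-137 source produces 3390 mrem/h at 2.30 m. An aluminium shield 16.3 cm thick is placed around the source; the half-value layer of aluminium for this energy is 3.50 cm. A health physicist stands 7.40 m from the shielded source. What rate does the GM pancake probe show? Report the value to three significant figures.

13.0 mrem/h

Distance alone: (2.30/7.40)² = 0.09660, so 3390 × 0.09660 = 327.5 mrem/h.
Shield: 16.3/3.50 = 4.657 half-value layers → attenuation 2^(−4.657) = 0.03964.
Combined: 327.5 × 0.03964 = 12.98 mrem/h.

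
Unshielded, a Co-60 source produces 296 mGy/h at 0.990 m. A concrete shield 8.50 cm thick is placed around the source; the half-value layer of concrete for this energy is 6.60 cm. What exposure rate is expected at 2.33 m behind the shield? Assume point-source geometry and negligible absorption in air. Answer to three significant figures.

Distance alone: (0.990/2.33)² = 0.1805, so 296 × 0.1805 = 53.43 mGy/h.
Shield: 8.50/6.60 = 1.288 half-value layers → attenuation 2^(−1.288) = 0.4095.
Combined: 53.43 × 0.4095 = 21.88 mGy/h.

21.9 mGy/h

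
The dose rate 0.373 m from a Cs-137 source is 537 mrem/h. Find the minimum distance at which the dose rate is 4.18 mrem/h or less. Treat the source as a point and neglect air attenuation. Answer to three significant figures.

4.23 m

Using I₁d₁² = I₂d₂², d₂ = d₁·√(I₁/I₂).
I₁/I₂ = 537/4.18 = 128.5, so d₂ = 0.373 × √128.5 = 4.228 m.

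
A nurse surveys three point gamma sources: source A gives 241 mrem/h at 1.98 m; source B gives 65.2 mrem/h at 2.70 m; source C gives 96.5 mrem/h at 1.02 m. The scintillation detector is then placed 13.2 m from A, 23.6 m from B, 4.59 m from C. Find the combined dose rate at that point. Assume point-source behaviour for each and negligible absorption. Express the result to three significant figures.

Each source contributes Iᵢ·(dᵢ/rᵢ)²; contributions add.
A: 241 × (1.98/13.2)² = 5.422 mrem/h
B: 65.2 × (2.70/23.6)² = 0.8534 mrem/h
C: 96.5 × (1.02/4.59)² = 4.765 mrem/h
Total = 5.422 + 0.8534 + 4.765 = 11.04 mrem/h.

11.0 mrem/h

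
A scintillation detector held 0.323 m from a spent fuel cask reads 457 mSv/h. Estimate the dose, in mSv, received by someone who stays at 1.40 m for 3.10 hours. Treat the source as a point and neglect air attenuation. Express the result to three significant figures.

75.4 mSv

Using I₁d₁² = I₂d₂², rate at 1.40 m:
457 × (0.323/1.40)² = 457 × 0.05323 = 24.33 mSv/h.
Dose = rate × time = 24.33 mSv/h × 3.100 h = 75.42 mSv.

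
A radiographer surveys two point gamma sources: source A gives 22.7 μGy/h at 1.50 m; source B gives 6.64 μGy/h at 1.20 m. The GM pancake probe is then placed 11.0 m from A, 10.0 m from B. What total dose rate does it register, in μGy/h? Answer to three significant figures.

By superposition, sum each source's inverse-square contribution:
A: 22.7 × (1.50/11.0)² = 0.4221 μGy/h
B: 6.64 × (1.20/10.0)² = 0.09562 μGy/h
Total = 0.4221 + 0.09562 = 0.5177 μGy/h.

0.518 μGy/h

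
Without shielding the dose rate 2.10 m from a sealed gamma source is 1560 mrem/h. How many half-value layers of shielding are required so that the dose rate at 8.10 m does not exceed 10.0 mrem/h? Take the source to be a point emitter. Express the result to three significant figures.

3.39 half-value layers

At 8.10 m, distance alone gives (2.10/8.10)² = 0.06722, so 1560 × 0.06722 = 104.9 mrem/h.
Further attenuation needed: 104.9/10.0 = 10.49.
n = log₂(10.49) = 3.391 half-value layers.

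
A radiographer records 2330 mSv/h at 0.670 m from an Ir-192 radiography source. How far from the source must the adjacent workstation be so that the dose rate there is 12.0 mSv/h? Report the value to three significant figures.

Since intensity falls as 1/r², d₂ = d₁·√(I₁/I₂).
I₁/I₂ = 2330/12.0 = 194.2, so d₂ = 0.670 × √194.2 = 9.337 m.

9.34 m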